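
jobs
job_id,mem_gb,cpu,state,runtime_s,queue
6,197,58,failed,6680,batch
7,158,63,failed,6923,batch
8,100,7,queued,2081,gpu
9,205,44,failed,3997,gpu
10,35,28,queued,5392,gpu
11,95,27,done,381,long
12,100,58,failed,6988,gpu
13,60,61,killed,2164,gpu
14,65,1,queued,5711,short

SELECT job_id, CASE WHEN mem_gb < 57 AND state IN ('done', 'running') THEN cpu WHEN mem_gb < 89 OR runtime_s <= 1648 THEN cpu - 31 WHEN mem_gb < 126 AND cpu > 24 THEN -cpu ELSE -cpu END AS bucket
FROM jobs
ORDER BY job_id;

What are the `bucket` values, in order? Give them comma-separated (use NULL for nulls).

job_id=6: ELSE → -58
job_id=7: ELSE → -63
job_id=8: ELSE → -7
job_id=9: ELSE → -44
job_id=10: mem_gb < 89 OR runtime_s <= 1648 → -3
job_id=11: mem_gb < 89 OR runtime_s <= 1648 → -4
job_id=12: mem_gb < 126 AND cpu > 24 → -58
job_id=13: mem_gb < 89 OR runtime_s <= 1648 → 30
job_id=14: mem_gb < 89 OR runtime_s <= 1648 → -30

-58, -63, -7, -44, -3, -4, -58, 30, -30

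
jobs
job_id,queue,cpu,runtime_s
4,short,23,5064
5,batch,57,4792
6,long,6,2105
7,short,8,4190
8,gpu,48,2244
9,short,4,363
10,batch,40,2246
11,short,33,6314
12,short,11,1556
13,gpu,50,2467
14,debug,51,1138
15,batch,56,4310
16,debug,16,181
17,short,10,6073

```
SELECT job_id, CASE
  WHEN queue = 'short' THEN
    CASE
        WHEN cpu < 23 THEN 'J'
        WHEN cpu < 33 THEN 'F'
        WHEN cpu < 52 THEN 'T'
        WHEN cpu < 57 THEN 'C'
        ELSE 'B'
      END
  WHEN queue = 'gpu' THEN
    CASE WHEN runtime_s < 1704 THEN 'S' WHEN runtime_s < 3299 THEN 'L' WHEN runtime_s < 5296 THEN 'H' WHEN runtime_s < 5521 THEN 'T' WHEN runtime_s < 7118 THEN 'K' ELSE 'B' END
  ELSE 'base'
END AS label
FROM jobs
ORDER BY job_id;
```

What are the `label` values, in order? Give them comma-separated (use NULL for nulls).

F, base, base, J, L, J, base, T, J, L, base, base, base, J

job_id=4: queue='short' → inner[cpu < 33] → F
job_id=5: queue='batch' → outer ELSE → base
job_id=6: queue='long' → outer ELSE → base
job_id=7: queue='short' → inner[cpu < 23] → J
job_id=8: queue='gpu' → inner[runtime_s < 3299] → L
job_id=9: queue='short' → inner[cpu < 23] → J
job_id=10: queue='batch' → outer ELSE → base
job_id=11: queue='short' → inner[cpu < 52] → T
job_id=12: queue='short' → inner[cpu < 23] → J
job_id=13: queue='gpu' → inner[runtime_s < 3299] → L
job_id=14: queue='debug' → outer ELSE → base
job_id=15: queue='batch' → outer ELSE → base
job_id=16: queue='debug' → outer ELSE → base
job_id=17: queue='short' → inner[cpu < 23] → J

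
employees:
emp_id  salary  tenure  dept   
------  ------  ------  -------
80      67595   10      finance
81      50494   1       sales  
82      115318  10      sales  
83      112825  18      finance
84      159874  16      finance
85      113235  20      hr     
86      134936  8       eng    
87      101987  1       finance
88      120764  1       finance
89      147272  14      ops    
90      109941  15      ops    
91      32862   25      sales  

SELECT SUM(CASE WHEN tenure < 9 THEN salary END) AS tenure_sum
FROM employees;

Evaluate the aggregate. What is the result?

emp_id=80: ✗
emp_id=81: ✓ → 50494
emp_id=82: ✗
emp_id=83: ✗
emp_id=84: ✗
emp_id=85: ✗
emp_id=86: ✓ → 134936
emp_id=87: ✓ → 101987
emp_id=88: ✓ → 120764
emp_id=89: ✗
emp_id=90: ✗
emp_id=91: ✗
tenure_sum = 50494 + 134936 + 101987 + 120764 = 408181

408181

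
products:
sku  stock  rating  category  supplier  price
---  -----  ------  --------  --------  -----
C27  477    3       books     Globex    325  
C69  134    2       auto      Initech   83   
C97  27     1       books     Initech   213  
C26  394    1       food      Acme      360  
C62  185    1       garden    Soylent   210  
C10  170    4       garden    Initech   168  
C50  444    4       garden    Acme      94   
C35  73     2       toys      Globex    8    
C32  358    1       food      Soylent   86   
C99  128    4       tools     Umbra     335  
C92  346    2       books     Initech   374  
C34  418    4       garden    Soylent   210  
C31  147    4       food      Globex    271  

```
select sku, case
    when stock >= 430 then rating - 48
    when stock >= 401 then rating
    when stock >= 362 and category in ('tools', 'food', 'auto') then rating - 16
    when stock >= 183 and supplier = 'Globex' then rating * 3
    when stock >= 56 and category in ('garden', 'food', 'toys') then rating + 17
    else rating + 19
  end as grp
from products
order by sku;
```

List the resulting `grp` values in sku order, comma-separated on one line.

sku=C10: stock >= 56 and category in ('garden', 'food', 'toys') → 21
sku=C26: stock >= 362 and category in ('tools', 'food', 'auto') → -15
sku=C27: stock >= 430 → -45
sku=C31: stock >= 56 and category in ('garden', 'food', 'toys') → 21
sku=C32: stock >= 56 and category in ('garden', 'food', 'toys') → 18
sku=C34: stock >= 401 → 4
sku=C35: stock >= 56 and category in ('garden', 'food', 'toys') → 19
sku=C50: stock >= 430 → -44
sku=C62: stock >= 56 and category in ('garden', 'food', 'toys') → 18
sku=C69: ELSE → 21
sku=C92: ELSE → 21
sku=C97: ELSE → 20
sku=C99: ELSE → 23

21, -15, -45, 21, 18, 4, 19, -44, 18, 21, 21, 20, 23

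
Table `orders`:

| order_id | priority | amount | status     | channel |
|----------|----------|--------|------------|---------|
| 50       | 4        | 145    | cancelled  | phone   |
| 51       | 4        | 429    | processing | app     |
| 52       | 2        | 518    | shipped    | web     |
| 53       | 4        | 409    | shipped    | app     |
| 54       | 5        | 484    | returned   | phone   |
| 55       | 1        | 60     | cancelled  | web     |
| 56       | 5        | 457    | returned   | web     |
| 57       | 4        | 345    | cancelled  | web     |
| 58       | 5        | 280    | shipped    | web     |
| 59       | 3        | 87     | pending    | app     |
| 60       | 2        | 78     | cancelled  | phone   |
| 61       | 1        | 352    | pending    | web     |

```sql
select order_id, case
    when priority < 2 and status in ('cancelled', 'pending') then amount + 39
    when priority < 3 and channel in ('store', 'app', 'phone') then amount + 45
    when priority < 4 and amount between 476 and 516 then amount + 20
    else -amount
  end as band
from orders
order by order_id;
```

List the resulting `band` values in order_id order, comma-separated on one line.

-145, -429, -518, -409, -484, 99, -457, -345, -280, -87, 123, 391

order_id=50: ELSE → -145
order_id=51: ELSE → -429
order_id=52: ELSE → -518
order_id=53: ELSE → -409
order_id=54: ELSE → -484
order_id=55: priority < 2 and status in ('cancelled', 'pending') → 99
order_id=56: ELSE → -457
order_id=57: ELSE → -345
order_id=58: ELSE → -280
order_id=59: ELSE → -87
order_id=60: priority < 3 and channel in ('store', 'app', 'phone') → 123
order_id=61: priority < 2 and status in ('cancelled', 'pending') → 391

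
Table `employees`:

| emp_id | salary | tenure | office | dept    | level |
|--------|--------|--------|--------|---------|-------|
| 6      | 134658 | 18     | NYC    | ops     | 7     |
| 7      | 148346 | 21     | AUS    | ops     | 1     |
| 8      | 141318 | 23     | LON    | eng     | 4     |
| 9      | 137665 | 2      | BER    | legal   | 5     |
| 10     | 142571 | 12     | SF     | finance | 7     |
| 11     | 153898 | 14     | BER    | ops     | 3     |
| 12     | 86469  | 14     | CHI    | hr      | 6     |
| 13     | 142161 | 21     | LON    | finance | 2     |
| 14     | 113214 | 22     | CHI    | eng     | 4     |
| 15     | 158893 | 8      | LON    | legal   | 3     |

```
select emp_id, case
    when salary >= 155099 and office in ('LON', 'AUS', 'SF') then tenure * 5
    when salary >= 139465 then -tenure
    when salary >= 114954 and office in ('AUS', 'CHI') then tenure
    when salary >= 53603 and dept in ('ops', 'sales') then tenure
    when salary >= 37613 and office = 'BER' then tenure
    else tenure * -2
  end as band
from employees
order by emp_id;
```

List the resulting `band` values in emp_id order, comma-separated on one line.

emp_id=6: salary >= 53603 and dept in ('ops', 'sales') → 18
emp_id=7: salary >= 139465 → -21
emp_id=8: salary >= 139465 → -23
emp_id=9: salary >= 37613 and office = 'BER' → 2
emp_id=10: salary >= 139465 → -12
emp_id=11: salary >= 139465 → -14
emp_id=12: ELSE → -28
emp_id=13: salary >= 139465 → -21
emp_id=14: ELSE → -44
emp_id=15: salary >= 155099 and office in ('LON', 'AUS', 'SF') → 40

18, -21, -23, 2, -12, -14, -28, -21, -44, 40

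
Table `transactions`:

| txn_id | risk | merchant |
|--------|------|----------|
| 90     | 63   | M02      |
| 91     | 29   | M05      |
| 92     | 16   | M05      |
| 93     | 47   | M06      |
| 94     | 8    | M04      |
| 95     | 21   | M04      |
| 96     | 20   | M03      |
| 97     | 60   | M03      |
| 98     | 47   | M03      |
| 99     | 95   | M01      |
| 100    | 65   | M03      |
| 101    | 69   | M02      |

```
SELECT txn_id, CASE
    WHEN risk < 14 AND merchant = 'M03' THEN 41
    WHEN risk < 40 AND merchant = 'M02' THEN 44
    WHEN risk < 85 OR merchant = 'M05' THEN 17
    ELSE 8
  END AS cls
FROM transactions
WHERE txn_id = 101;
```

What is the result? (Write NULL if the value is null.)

17

txn_id = 101: risk=69, merchant=M02.
risk < 14 AND merchant = 'M03' → false
risk < 40 AND merchant = 'M02' → false
risk < 85 OR merchant = 'M05' → true → 17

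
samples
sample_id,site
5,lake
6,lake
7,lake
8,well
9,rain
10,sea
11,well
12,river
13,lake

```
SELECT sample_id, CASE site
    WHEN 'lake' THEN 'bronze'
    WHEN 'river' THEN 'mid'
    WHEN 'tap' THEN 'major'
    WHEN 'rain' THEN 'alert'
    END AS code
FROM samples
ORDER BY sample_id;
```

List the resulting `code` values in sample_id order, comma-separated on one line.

bronze, bronze, bronze, NULL, alert, NULL, NULL, mid, bronze

sample_id=5: site='lake' → bronze
sample_id=6: site='lake' → bronze
sample_id=7: site='lake' → bronze
sample_id=8: (no match → NULL) → NULL
sample_id=9: site='rain' → alert
sample_id=10: (no match → NULL) → NULL
sample_id=11: (no match → NULL) → NULL
sample_id=12: site='river' → mid
sample_id=13: site='lake' → bronze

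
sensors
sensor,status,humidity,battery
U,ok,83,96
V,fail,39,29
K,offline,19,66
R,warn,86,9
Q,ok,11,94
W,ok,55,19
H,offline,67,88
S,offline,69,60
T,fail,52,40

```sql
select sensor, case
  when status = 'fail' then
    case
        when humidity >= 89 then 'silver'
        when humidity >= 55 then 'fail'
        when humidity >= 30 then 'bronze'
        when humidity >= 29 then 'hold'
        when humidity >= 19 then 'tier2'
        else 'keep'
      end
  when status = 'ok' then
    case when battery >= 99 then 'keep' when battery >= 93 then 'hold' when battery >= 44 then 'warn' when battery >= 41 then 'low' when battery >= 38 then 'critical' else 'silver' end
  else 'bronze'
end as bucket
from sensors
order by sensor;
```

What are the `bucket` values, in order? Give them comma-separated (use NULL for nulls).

bronze, bronze, hold, bronze, bronze, bronze, hold, bronze, silver

sensor=H: status='offline' → outer ELSE → bronze
sensor=K: status='offline' → outer ELSE → bronze
sensor=Q: status='ok' → inner[battery >= 93] → hold
sensor=R: status='warn' → outer ELSE → bronze
sensor=S: status='offline' → outer ELSE → bronze
sensor=T: status='fail' → inner[humidity >= 30] → bronze
sensor=U: status='ok' → inner[battery >= 93] → hold
sensor=V: status='fail' → inner[humidity >= 30] → bronze
sensor=W: status='ok' → inner[ELSE] → silver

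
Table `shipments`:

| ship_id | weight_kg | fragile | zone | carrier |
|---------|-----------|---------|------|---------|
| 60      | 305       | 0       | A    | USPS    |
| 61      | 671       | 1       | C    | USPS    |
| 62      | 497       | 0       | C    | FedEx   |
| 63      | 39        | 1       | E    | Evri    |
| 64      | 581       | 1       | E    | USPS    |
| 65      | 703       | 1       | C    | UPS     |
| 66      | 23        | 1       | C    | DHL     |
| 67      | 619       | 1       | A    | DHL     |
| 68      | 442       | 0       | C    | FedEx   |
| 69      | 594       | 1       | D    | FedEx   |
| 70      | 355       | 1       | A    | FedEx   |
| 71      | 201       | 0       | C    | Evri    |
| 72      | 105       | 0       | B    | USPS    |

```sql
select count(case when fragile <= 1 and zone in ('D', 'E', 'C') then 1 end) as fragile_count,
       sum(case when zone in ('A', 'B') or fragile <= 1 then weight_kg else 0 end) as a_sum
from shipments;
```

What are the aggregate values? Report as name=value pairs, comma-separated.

[fragile_count: fragile <= 1 and zone in ('D', 'E', 'C')]
ship_id=60: ✗
ship_id=61: ✓ → 1
ship_id=62: ✓ → 1
ship_id=63: ✓ → 1
ship_id=64: ✓ → 1
ship_id=65: ✓ → 1
ship_id=66: ✓ → 1
ship_id=67: ✗
ship_id=68: ✓ → 1
ship_id=69: ✓ → 1
ship_id=70: ✗
ship_id=71: ✓ → 1
ship_id=72: ✗
fragile_count = COUNT(1, 1, 1, 1, 1, 1, 1, 1, 1) = 9
—
[a_sum: zone in ('A', 'B') or fragile <= 1]
ship_id=60: ✓ → 305
ship_id=61: ✓ → 671
ship_id=62: ✓ → 497
ship_id=63: ✓ → 39
ship_id=64: ✓ → 581
ship_id=65: ✓ → 703
ship_id=66: ✓ → 23
ship_id=67: ✓ → 619
ship_id=68: ✓ → 442
ship_id=69: ✓ → 594
ship_id=70: ✓ → 355
ship_id=71: ✓ → 201
ship_id=72: ✓ → 105
a_sum = 305 + 671 + 497 + 39 + 581 + 703 + 23 + 619 + 442 + 594 + 355 + 201 + 105 = 5135

fragile_count=9, a_sum=5135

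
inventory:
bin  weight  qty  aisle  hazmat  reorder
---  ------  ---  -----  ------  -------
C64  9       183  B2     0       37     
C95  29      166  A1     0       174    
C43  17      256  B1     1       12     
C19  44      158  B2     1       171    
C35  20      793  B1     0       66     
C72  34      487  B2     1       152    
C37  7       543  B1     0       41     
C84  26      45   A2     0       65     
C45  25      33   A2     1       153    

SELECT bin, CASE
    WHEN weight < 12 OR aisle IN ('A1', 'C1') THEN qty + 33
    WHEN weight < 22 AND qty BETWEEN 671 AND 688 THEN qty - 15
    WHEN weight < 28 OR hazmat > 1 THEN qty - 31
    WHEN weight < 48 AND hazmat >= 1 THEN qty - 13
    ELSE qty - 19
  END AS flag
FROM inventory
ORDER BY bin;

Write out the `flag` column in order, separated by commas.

145, 762, 576, 225, 2, 216, 474, 14, 199

bin=C19: weight < 48 AND hazmat >= 1 → 145
bin=C35: weight < 28 OR hazmat > 1 → 762
bin=C37: weight < 12 OR aisle IN ('A1', 'C1') → 576
bin=C43: weight < 28 OR hazmat > 1 → 225
bin=C45: weight < 28 OR hazmat > 1 → 2
bin=C64: weight < 12 OR aisle IN ('A1', 'C1') → 216
bin=C72: weight < 48 AND hazmat >= 1 → 474
bin=C84: weight < 28 OR hazmat > 1 → 14
bin=C95: weight < 12 OR aisle IN ('A1', 'C1') → 199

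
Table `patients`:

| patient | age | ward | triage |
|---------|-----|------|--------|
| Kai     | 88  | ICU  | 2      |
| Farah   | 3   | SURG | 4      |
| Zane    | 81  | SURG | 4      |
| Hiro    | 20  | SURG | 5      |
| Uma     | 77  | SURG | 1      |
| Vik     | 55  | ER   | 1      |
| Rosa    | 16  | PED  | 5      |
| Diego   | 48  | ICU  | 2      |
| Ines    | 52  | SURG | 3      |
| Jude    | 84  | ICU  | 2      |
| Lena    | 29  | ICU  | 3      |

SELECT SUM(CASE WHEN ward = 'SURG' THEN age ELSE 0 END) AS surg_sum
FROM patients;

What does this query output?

233

patient=Kai: ✗
patient=Farah: ✓ → 3
patient=Zane: ✓ → 81
patient=Hiro: ✓ → 20
patient=Uma: ✓ → 77
patient=Vik: ✗
patient=Rosa: ✗
patient=Diego: ✗
patient=Ines: ✓ → 52
patient=Jude: ✗
patient=Lena: ✗
surg_sum = 3 + 81 + 20 + 77 + 52 = 233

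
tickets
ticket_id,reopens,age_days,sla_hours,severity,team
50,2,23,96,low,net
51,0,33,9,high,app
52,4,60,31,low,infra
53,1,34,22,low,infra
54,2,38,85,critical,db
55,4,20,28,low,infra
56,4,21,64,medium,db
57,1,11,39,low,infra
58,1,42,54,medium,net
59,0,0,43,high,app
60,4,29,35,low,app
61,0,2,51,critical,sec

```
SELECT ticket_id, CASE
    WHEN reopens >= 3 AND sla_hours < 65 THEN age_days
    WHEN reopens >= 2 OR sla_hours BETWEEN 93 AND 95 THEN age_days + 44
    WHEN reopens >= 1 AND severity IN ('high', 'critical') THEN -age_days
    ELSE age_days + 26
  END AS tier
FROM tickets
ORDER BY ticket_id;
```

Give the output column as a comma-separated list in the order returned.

ticket_id=50: reopens >= 2 OR sla_hours BETWEEN 93 AND 95 → 67
ticket_id=51: ELSE → 59
ticket_id=52: reopens >= 3 AND sla_hours < 65 → 60
ticket_id=53: ELSE → 60
ticket_id=54: reopens >= 2 OR sla_hours BETWEEN 93 AND 95 → 82
ticket_id=55: reopens >= 3 AND sla_hours < 65 → 20
ticket_id=56: reopens >= 3 AND sla_hours < 65 → 21
ticket_id=57: ELSE → 37
ticket_id=58: ELSE → 68
ticket_id=59: ELSE → 26
ticket_id=60: reopens >= 3 AND sla_hours < 65 → 29
ticket_id=61: ELSE → 28

67, 59, 60, 60, 82, 20, 21, 37, 68, 26, 29, 28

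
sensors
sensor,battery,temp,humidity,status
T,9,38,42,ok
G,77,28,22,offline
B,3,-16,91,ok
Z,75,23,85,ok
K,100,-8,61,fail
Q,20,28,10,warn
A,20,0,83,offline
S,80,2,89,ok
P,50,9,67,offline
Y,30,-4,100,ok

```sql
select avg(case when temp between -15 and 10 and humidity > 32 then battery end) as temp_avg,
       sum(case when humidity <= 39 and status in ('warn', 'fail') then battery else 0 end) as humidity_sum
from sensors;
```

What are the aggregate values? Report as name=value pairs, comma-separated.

temp_avg=56, humidity_sum=20

[temp_avg: temp between -15 and 10 and humidity > 32]
sensor=T: ✗
sensor=G: ✗
sensor=B: ✗
sensor=Z: ✗
sensor=K: ✓ → 100
sensor=Q: ✗
sensor=A: ✓ → 20
sensor=S: ✓ → 80
sensor=P: ✓ → 50
sensor=Y: ✓ → 30
temp_avg = (100 + 20 + 80 + 50 + 30) / 5 = 56
—
[humidity_sum: humidity <= 39 and status in ('warn', 'fail')]
sensor=T: ✗
sensor=G: ✗
sensor=B: ✗
sensor=Z: ✗
sensor=K: ✗
sensor=Q: ✓ → 20
sensor=A: ✗
sensor=S: ✗
sensor=P: ✗
sensor=Y: ✗
humidity_sum = 20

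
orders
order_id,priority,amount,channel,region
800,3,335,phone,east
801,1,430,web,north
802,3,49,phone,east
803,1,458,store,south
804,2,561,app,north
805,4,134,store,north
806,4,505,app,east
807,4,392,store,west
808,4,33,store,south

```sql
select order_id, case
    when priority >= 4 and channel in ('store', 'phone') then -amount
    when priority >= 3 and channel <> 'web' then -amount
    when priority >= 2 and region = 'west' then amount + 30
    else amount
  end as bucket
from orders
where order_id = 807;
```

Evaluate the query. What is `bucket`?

-392

order_id = 807: priority=4, amount=392, channel=store, region=west.
priority >= 4 and channel in ('store', 'phone') → true → -392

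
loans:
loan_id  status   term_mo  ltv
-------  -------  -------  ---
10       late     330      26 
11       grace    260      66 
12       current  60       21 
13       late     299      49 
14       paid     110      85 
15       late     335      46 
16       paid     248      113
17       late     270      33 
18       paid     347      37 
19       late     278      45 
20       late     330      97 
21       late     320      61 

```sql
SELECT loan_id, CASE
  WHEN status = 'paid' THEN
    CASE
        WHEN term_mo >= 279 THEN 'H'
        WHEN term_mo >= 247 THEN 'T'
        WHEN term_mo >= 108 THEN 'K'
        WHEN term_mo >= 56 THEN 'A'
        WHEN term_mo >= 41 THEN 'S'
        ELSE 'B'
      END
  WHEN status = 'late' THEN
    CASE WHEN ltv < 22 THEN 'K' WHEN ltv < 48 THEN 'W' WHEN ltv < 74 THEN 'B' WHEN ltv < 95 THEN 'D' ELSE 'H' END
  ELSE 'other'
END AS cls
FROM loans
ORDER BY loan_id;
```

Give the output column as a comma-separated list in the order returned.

W, other, other, B, K, W, T, W, H, W, H, B

loan_id=10: status='late' → inner[ltv < 48] → W
loan_id=11: status='grace' → outer ELSE → other
loan_id=12: status='current' → outer ELSE → other
loan_id=13: status='late' → inner[ltv < 74] → B
loan_id=14: status='paid' → inner[term_mo >= 108] → K
loan_id=15: status='late' → inner[ltv < 48] → W
loan_id=16: status='paid' → inner[term_mo >= 247] → T
loan_id=17: status='late' → inner[ltv < 48] → W
loan_id=18: status='paid' → inner[term_mo >= 279] → H
loan_id=19: status='late' → inner[ltv < 48] → W
loan_id=20: status='late' → inner[ELSE] → H
loan_id=21: status='late' → inner[ltv < 74] → B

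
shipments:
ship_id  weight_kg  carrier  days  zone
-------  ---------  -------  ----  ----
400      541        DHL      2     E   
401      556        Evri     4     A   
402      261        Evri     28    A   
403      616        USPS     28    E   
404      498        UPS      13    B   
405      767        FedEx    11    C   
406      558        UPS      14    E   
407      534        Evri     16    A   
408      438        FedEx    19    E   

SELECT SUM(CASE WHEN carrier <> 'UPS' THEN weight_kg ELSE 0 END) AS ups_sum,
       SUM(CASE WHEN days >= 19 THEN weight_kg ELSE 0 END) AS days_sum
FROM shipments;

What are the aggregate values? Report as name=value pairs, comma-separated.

ups_sum=3713, days_sum=1315

[ups_sum: carrier <> 'UPS']
ship_id=400: ✓ → 541
ship_id=401: ✓ → 556
ship_id=402: ✓ → 261
ship_id=403: ✓ → 616
ship_id=404: ✗
ship_id=405: ✓ → 767
ship_id=406: ✗
ship_id=407: ✓ → 534
ship_id=408: ✓ → 438
ups_sum = 541 + 556 + 261 + 616 + 767 + 534 + 438 = 3713
—
[days_sum: days >= 19]
ship_id=400: ✗
ship_id=401: ✗
ship_id=402: ✓ → 261
ship_id=403: ✓ → 616
ship_id=404: ✗
ship_id=405: ✗
ship_id=406: ✗
ship_id=407: ✗
ship_id=408: ✓ → 438
days_sum = 261 + 616 + 438 = 1315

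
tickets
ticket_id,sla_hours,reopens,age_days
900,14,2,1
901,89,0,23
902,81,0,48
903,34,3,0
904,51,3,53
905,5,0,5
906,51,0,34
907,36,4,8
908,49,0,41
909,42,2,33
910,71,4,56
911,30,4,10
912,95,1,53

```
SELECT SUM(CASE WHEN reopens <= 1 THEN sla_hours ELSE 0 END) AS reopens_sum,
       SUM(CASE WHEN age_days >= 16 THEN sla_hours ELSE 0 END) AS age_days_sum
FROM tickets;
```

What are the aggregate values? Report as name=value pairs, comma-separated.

[reopens_sum: reopens <= 1]
ticket_id=900: ✗
ticket_id=901: ✓ → 89
ticket_id=902: ✓ → 81
ticket_id=903: ✗
ticket_id=904: ✗
ticket_id=905: ✓ → 5
ticket_id=906: ✓ → 51
ticket_id=907: ✗
ticket_id=908: ✓ → 49
ticket_id=909: ✗
ticket_id=910: ✗
ticket_id=911: ✗
ticket_id=912: ✓ → 95
reopens_sum = 89 + 81 + 5 + 51 + 49 + 95 = 370
—
[age_days_sum: age_days >= 16]
ticket_id=900: ✗
ticket_id=901: ✓ → 89
ticket_id=902: ✓ → 81
ticket_id=903: ✗
ticket_id=904: ✓ → 51
ticket_id=905: ✗
ticket_id=906: ✓ → 51
ticket_id=907: ✗
ticket_id=908: ✓ → 49
ticket_id=909: ✓ → 42
ticket_id=910: ✓ → 71
ticket_id=911: ✗
ticket_id=912: ✓ → 95
age_days_sum = 89 + 81 + 51 + 51 + 49 + 42 + 71 + 95 = 529

reopens_sum=370, age_days_sum=529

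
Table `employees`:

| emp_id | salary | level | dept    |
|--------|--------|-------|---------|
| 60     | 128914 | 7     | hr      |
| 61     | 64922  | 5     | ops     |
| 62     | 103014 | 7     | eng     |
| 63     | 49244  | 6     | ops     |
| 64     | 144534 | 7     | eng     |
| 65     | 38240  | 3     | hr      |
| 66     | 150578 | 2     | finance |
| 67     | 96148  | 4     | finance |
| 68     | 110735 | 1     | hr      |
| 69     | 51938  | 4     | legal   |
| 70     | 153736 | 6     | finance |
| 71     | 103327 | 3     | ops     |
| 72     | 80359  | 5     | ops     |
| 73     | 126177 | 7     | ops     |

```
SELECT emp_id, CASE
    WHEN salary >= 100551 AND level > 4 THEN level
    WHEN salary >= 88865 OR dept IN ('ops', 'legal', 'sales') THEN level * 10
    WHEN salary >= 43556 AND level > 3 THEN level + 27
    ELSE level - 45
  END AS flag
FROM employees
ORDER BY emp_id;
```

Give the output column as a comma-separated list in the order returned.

7, 50, 7, 60, 7, -42, 20, 40, 10, 40, 6, 30, 50, 7

emp_id=60: salary >= 100551 AND level > 4 → 7
emp_id=61: salary >= 88865 OR dept IN ('ops', 'legal', 'sales') → 50
emp_id=62: salary >= 100551 AND level > 4 → 7
emp_id=63: salary >= 88865 OR dept IN ('ops', 'legal', 'sales') → 60
emp_id=64: salary >= 100551 AND level > 4 → 7
emp_id=65: ELSE → -42
emp_id=66: salary >= 88865 OR dept IN ('ops', 'legal', 'sales') → 20
emp_id=67: salary >= 88865 OR dept IN ('ops', 'legal', 'sales') → 40
emp_id=68: salary >= 88865 OR dept IN ('ops', 'legal', 'sales') → 10
emp_id=69: salary >= 88865 OR dept IN ('ops', 'legal', 'sales') → 40
emp_id=70: salary >= 100551 AND level > 4 → 6
emp_id=71: salary >= 88865 OR dept IN ('ops', 'legal', 'sales') → 30
emp_id=72: salary >= 88865 OR dept IN ('ops', 'legal', 'sales') → 50
emp_id=73: salary >= 100551 AND level > 4 → 7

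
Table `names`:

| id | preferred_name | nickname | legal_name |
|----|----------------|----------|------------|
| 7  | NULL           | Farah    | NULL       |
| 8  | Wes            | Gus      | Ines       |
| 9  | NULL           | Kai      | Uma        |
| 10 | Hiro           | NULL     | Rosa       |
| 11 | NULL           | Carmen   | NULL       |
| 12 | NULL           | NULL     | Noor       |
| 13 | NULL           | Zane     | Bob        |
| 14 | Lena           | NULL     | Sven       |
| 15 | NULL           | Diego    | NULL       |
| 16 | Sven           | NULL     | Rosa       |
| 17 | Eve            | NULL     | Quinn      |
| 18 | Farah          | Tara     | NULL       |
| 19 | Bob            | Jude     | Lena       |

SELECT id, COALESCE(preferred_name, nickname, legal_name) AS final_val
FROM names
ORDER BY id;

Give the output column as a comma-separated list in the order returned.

id=7: preferred_name=NULL, nickname=Farah → Farah
id=8: preferred_name=Wes → Wes
id=9: preferred_name=NULL, nickname=Kai → Kai
id=10: preferred_name=Hiro → Hiro
id=11: preferred_name=NULL, nickname=Carmen → Carmen
id=12: preferred_name=NULL, nickname=NULL, legal_name=Noor → Noor
id=13: preferred_name=NULL, nickname=Zane → Zane
id=14: preferred_name=Lena → Lena
id=15: preferred_name=NULL, nickname=Diego → Diego
id=16: preferred_name=Sven → Sven
id=17: preferred_name=Eve → Eve
id=18: preferred_name=Farah → Farah
id=19: preferred_name=Bob → Bob

Farah, Wes, Kai, Hiro, Carmen, Noor, Zane, Lena, Diego, Sven, Eve, Farah, Bob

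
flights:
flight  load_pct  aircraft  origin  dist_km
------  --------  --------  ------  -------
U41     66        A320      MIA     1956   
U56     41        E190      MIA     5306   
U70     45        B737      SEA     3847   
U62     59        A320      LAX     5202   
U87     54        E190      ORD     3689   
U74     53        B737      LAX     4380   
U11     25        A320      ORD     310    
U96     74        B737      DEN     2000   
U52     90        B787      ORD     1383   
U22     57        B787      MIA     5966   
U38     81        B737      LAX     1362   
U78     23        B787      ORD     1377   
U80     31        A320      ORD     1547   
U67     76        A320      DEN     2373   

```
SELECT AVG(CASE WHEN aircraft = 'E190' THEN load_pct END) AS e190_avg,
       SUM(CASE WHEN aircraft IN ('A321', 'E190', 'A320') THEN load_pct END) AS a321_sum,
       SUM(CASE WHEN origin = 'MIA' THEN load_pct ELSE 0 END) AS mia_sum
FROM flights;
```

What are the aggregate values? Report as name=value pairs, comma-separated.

[e190_avg: aircraft = 'E190']
flight=U41: ✗
flight=U56: ✓ → 41
flight=U70: ✗
flight=U62: ✗
flight=U87: ✓ → 54
flight=U74: ✗
flight=U11: ✗
flight=U96: ✗
flight=U52: ✗
flight=U22: ✗
flight=U38: ✗
flight=U78: ✗
flight=U80: ✗
flight=U67: ✗
e190_avg = (41 + 54) / 2 = 47.5
—
[a321_sum: aircraft IN ('A321', 'E190', 'A320')]
flight=U41: ✓ → 66
flight=U56: ✓ → 41
flight=U70: ✗
flight=U62: ✓ → 59
flight=U87: ✓ → 54
flight=U74: ✗
flight=U11: ✓ → 25
flight=U96: ✗
flight=U52: ✗
flight=U22: ✗
flight=U38: ✗
flight=U78: ✗
flight=U80: ✓ → 31
flight=U67: ✓ → 76
a321_sum = 66 + 41 + 59 + 54 + 25 + 31 + 76 = 352
—
[mia_sum: origin = 'MIA']
flight=U41: ✓ → 66
flight=U56: ✓ → 41
flight=U70: ✗
flight=U62: ✗
flight=U87: ✗
flight=U74: ✗
flight=U11: ✗
flight=U96: ✗
flight=U52: ✗
flight=U22: ✓ → 57
flight=U38: ✗
flight=U78: ✗
flight=U80: ✗
flight=U67: ✗
mia_sum = 66 + 41 + 57 = 164

e190_avg=47.5, a321_sum=352, mia_sum=164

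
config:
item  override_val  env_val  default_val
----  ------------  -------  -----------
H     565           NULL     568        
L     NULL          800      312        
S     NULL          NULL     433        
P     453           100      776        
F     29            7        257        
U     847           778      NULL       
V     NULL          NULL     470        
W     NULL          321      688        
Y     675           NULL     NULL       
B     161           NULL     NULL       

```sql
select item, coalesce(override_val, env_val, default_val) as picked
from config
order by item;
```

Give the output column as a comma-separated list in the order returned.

161, 29, 565, 800, 453, 433, 847, 470, 321, 675

item=B: override_val=161 → 161
item=F: override_val=29 → 29
item=H: override_val=565 → 565
item=L: override_val=NULL, env_val=800 → 800
item=P: override_val=453 → 453
item=S: override_val=NULL, env_val=NULL, default_val=433 → 433
item=U: override_val=847 → 847
item=V: override_val=NULL, env_val=NULL, default_val=470 → 470
item=W: override_val=NULL, env_val=321 → 321
item=Y: override_val=675 → 675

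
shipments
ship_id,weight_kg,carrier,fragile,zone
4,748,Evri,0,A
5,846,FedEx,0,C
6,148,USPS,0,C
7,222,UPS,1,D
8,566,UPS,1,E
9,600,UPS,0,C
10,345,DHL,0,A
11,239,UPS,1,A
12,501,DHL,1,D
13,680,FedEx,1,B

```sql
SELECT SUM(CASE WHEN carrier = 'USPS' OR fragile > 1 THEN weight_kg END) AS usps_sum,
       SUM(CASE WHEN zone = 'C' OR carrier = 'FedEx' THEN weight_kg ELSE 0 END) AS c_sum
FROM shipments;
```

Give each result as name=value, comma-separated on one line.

[usps_sum: carrier = 'USPS' OR fragile > 1]
ship_id=4: ✗
ship_id=5: ✗
ship_id=6: ✓ → 148
ship_id=7: ✗
ship_id=8: ✗
ship_id=9: ✗
ship_id=10: ✗
ship_id=11: ✗
ship_id=12: ✗
ship_id=13: ✗
usps_sum = 148
—
[c_sum: zone = 'C' OR carrier = 'FedEx']
ship_id=4: ✗
ship_id=5: ✓ → 846
ship_id=6: ✓ → 148
ship_id=7: ✗
ship_id=8: ✗
ship_id=9: ✓ → 600
ship_id=10: ✗
ship_id=11: ✗
ship_id=12: ✗
ship_id=13: ✓ → 680
c_sum = 846 + 148 + 600 + 680 = 2274

usps_sum=148, c_sum=2274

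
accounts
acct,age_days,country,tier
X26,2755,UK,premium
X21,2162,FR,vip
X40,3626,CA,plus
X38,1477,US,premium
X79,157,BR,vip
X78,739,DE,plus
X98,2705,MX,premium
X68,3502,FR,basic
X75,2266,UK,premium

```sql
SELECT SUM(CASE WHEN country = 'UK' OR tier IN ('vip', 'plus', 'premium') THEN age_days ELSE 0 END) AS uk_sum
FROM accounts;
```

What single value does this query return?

acct=X26: ✓ → 2755
acct=X21: ✓ → 2162
acct=X40: ✓ → 3626
acct=X38: ✓ → 1477
acct=X79: ✓ → 157
acct=X78: ✓ → 739
acct=X98: ✓ → 2705
acct=X68: ✗
acct=X75: ✓ → 2266
uk_sum = 2755 + 2162 + 3626 + 1477 + 157 + 739 + 2705 + 2266 = 15887

15887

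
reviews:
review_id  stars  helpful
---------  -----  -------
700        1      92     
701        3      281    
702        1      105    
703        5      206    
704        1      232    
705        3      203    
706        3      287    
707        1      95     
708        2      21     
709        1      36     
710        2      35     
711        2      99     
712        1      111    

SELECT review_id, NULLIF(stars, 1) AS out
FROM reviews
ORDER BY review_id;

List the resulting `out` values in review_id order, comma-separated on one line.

NULL, 3, NULL, 5, NULL, 3, 3, NULL, 2, NULL, 2, 2, NULL

review_id=700: stars=1 vs 1: equal → NULL
review_id=701: stars=3 vs 1: differ → 3
review_id=702: stars=1 vs 1: equal → NULL
review_id=703: stars=5 vs 1: differ → 5
review_id=704: stars=1 vs 1: equal → NULL
review_id=705: stars=3 vs 1: differ → 3
review_id=706: stars=3 vs 1: differ → 3
review_id=707: stars=1 vs 1: equal → NULL
review_id=708: stars=2 vs 1: differ → 2
review_id=709: stars=1 vs 1: equal → NULL
review_id=710: stars=2 vs 1: differ → 2
review_id=711: stars=2 vs 1: differ → 2
review_id=712: stars=1 vs 1: equal → NULL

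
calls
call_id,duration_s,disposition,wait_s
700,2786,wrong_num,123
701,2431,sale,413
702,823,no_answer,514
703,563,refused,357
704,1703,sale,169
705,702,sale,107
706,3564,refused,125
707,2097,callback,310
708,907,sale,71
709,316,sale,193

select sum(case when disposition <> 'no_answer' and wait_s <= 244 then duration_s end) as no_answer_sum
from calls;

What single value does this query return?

9978

call_id=700: ✓ → 2786
call_id=701: ✗
call_id=702: ✗
call_id=703: ✗
call_id=704: ✓ → 1703
call_id=705: ✓ → 702
call_id=706: ✓ → 3564
call_id=707: ✗
call_id=708: ✓ → 907
call_id=709: ✓ → 316
no_answer_sum = 2786 + 1703 + 702 + 3564 + 907 + 316 = 9978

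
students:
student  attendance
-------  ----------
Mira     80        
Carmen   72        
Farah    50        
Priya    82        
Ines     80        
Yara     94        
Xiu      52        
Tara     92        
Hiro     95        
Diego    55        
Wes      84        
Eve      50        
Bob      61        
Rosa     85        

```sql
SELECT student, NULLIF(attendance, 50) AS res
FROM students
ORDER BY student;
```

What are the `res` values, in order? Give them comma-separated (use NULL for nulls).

student=Bob: attendance=61 vs 50: differ → 61
student=Carmen: attendance=72 vs 50: differ → 72
student=Diego: attendance=55 vs 50: differ → 55
student=Eve: attendance=50 vs 50: equal → NULL
student=Farah: attendance=50 vs 50: equal → NULL
student=Hiro: attendance=95 vs 50: differ → 95
student=Ines: attendance=80 vs 50: differ → 80
student=Mira: attendance=80 vs 50: differ → 80
student=Priya: attendance=82 vs 50: differ → 82
student=Rosa: attendance=85 vs 50: differ → 85
student=Tara: attendance=92 vs 50: differ → 92
student=Wes: attendance=84 vs 50: differ → 84
student=Xiu: attendance=52 vs 50: differ → 52
student=Yara: attendance=94 vs 50: differ → 94

61, 72, 55, NULL, NULL, 95, 80, 80, 82, 85, 92, 84, 52, 94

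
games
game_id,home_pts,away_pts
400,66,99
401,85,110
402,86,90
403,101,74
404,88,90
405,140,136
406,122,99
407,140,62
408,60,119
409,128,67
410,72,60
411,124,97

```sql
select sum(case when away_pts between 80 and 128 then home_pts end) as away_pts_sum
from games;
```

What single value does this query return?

631

game_id=400: ✓ → 66
game_id=401: ✓ → 85
game_id=402: ✓ → 86
game_id=403: ✗
game_id=404: ✓ → 88
game_id=405: ✗
game_id=406: ✓ → 122
game_id=407: ✗
game_id=408: ✓ → 60
game_id=409: ✗
game_id=410: ✗
game_id=411: ✓ → 124
away_pts_sum = 66 + 85 + 86 + 88 + 122 + 60 + 124 = 631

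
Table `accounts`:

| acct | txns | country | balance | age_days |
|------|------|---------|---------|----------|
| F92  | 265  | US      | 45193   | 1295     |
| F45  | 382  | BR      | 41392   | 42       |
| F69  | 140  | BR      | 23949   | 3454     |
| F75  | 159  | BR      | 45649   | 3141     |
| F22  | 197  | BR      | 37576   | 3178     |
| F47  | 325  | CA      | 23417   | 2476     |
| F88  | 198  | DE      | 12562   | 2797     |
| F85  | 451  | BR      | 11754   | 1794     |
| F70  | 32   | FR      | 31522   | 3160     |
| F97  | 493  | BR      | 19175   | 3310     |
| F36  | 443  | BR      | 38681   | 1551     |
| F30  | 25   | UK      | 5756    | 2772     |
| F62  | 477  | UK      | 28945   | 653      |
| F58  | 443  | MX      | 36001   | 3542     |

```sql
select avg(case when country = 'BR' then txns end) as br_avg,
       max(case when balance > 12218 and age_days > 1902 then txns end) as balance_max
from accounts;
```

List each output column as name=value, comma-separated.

[br_avg: country = 'BR']
acct=F92: ✗
acct=F45: ✓ → 382
acct=F69: ✓ → 140
acct=F75: ✓ → 159
acct=F22: ✓ → 197
acct=F47: ✗
acct=F88: ✗
acct=F85: ✓ → 451
acct=F70: ✗
acct=F97: ✓ → 493
acct=F36: ✓ → 443
acct=F30: ✗
acct=F62: ✗
acct=F58: ✗
br_avg = (382 + 140 + 159 + 197 + 451 + 493 + 443) / 7 = 323.5714285714
—
[balance_max: balance > 12218 and age_days > 1902]
acct=F92: ✗
acct=F45: ✗
acct=F69: ✓ → 140
acct=F75: ✓ → 159
acct=F22: ✓ → 197
acct=F47: ✓ → 325
acct=F88: ✓ → 198
acct=F85: ✗
acct=F70: ✓ → 32
acct=F97: ✓ → 493
acct=F36: ✗
acct=F30: ✗
acct=F62: ✗
acct=F58: ✓ → 443
balance_max = MAX(140, 159, 197, 325, 198, 32, 493, 443) = 493

br_avg=323.5714285714, balance_max=493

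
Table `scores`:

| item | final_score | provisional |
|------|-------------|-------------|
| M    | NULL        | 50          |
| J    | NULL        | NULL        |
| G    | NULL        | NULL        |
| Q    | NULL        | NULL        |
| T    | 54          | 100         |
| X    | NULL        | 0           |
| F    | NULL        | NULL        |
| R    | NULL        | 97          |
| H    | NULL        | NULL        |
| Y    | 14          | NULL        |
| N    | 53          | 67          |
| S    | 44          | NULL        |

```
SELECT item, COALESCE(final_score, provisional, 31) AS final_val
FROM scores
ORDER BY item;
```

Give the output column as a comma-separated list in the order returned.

31, 31, 31, 31, 50, 53, 31, 97, 44, 54, 0, 14

item=F: final_score=NULL, provisional=NULL, → literal 31 → 31
item=G: final_score=NULL, provisional=NULL, → literal 31 → 31
item=H: final_score=NULL, provisional=NULL, → literal 31 → 31
item=J: final_score=NULL, provisional=NULL, → literal 31 → 31
item=M: final_score=NULL, provisional=50 → 50
item=N: final_score=53 → 53
item=Q: final_score=NULL, provisional=NULL, → literal 31 → 31
item=R: final_score=NULL, provisional=97 → 97
item=S: final_score=44 → 44
item=T: final_score=54 → 54
item=X: final_score=NULL, provisional=0 → 0
item=Y: final_score=14 → 14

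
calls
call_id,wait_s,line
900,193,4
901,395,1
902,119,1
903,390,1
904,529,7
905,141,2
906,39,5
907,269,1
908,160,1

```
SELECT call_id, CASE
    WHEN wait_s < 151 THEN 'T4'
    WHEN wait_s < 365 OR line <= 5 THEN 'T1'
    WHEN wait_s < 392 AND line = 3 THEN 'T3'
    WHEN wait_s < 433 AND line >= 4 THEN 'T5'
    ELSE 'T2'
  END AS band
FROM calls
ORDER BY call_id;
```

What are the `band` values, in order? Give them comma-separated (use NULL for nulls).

T1, T1, T4, T1, T2, T4, T4, T1, T1

call_id=900: wait_s < 365 OR line <= 5 → T1
call_id=901: wait_s < 365 OR line <= 5 → T1
call_id=902: wait_s < 151 → T4
call_id=903: wait_s < 365 OR line <= 5 → T1
call_id=904: ELSE → T2
call_id=905: wait_s < 151 → T4
call_id=906: wait_s < 151 → T4
call_id=907: wait_s < 365 OR line <= 5 → T1
call_id=908: wait_s < 365 OR line <= 5 → T1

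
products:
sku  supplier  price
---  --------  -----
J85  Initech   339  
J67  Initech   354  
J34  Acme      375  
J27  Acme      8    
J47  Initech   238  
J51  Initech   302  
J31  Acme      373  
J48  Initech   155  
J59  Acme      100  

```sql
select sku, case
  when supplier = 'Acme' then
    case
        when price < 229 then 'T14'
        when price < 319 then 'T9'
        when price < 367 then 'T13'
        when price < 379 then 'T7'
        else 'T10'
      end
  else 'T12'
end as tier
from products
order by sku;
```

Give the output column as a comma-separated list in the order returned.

T14, T7, T7, T12, T12, T12, T14, T12, T12

sku=J27: supplier='Acme' → inner[price < 229] → T14
sku=J31: supplier='Acme' → inner[price < 379] → T7
sku=J34: supplier='Acme' → inner[price < 379] → T7
sku=J47: supplier='Initech' → outer ELSE → T12
sku=J48: supplier='Initech' → outer ELSE → T12
sku=J51: supplier='Initech' → outer ELSE → T12
sku=J59: supplier='Acme' → inner[price < 229] → T14
sku=J67: supplier='Initech' → outer ELSE → T12
sku=J85: supplier='Initech' → outer ELSE → T12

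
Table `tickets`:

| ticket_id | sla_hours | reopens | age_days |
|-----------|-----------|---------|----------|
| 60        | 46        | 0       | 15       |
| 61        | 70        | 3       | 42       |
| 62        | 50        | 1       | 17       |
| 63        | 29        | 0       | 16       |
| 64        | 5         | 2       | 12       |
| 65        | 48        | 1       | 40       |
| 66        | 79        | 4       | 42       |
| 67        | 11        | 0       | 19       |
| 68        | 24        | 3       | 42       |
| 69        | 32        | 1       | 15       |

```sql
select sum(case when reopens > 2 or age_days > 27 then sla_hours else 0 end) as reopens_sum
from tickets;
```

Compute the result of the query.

ticket_id=60: ✗
ticket_id=61: ✓ → 70
ticket_id=62: ✗
ticket_id=63: ✗
ticket_id=64: ✗
ticket_id=65: ✓ → 48
ticket_id=66: ✓ → 79
ticket_id=67: ✗
ticket_id=68: ✓ → 24
ticket_id=69: ✗
reopens_sum = 70 + 48 + 79 + 24 = 221

221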